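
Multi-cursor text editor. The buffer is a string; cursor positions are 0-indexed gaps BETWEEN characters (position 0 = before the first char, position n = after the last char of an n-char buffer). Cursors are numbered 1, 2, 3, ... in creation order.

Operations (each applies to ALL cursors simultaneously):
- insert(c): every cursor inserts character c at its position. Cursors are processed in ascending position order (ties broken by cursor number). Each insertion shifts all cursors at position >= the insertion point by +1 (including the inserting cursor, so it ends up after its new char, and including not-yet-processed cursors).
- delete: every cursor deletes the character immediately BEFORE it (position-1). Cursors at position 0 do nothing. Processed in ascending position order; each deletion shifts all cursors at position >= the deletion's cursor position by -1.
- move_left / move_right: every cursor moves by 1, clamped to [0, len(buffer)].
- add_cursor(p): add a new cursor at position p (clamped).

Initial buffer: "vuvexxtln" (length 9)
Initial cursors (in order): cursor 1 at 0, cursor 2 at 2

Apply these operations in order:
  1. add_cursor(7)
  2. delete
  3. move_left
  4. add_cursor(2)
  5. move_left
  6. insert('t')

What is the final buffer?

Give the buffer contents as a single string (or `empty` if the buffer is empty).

After op 1 (add_cursor(7)): buffer="vuvexxtln" (len 9), cursors c1@0 c2@2 c3@7, authorship .........
After op 2 (delete): buffer="vvexxln" (len 7), cursors c1@0 c2@1 c3@5, authorship .......
After op 3 (move_left): buffer="vvexxln" (len 7), cursors c1@0 c2@0 c3@4, authorship .......
After op 4 (add_cursor(2)): buffer="vvexxln" (len 7), cursors c1@0 c2@0 c4@2 c3@4, authorship .......
After op 5 (move_left): buffer="vvexxln" (len 7), cursors c1@0 c2@0 c4@1 c3@3, authorship .......
After op 6 (insert('t')): buffer="ttvtvetxxln" (len 11), cursors c1@2 c2@2 c4@4 c3@7, authorship 12.4..3....

Answer: ttvtvetxxln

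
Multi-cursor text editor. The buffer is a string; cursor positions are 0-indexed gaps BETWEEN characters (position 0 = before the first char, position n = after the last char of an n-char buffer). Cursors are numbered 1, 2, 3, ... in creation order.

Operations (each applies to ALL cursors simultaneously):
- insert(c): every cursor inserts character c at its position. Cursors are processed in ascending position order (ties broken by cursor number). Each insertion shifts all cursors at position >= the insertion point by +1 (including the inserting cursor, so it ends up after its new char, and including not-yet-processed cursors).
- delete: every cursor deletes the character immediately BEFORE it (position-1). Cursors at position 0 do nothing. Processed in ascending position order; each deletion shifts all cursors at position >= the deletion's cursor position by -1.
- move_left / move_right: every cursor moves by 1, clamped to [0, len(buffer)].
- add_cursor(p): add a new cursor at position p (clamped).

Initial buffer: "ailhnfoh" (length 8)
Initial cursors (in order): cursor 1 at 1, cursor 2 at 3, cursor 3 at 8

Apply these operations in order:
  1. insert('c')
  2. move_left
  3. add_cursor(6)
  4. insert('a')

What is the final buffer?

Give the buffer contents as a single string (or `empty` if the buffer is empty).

Answer: aacilachanfohac

Derivation:
After op 1 (insert('c')): buffer="acilchnfohc" (len 11), cursors c1@2 c2@5 c3@11, authorship .1..2.....3
After op 2 (move_left): buffer="acilchnfohc" (len 11), cursors c1@1 c2@4 c3@10, authorship .1..2.....3
After op 3 (add_cursor(6)): buffer="acilchnfohc" (len 11), cursors c1@1 c2@4 c4@6 c3@10, authorship .1..2.....3
After op 4 (insert('a')): buffer="aacilachanfohac" (len 15), cursors c1@2 c2@6 c4@9 c3@14, authorship .11..22.4....33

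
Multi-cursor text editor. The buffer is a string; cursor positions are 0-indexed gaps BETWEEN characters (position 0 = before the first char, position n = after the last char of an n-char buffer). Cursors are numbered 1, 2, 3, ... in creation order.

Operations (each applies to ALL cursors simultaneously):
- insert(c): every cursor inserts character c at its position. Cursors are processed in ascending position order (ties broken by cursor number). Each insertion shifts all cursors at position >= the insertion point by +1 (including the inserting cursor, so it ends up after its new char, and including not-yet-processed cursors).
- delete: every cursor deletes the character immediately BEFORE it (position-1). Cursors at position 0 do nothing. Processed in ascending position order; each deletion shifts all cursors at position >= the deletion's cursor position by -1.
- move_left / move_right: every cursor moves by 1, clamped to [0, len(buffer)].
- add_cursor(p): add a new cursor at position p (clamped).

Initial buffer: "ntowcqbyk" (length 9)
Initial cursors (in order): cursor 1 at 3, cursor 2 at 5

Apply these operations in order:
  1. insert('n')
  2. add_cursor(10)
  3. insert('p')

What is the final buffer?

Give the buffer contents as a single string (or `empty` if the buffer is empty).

After op 1 (insert('n')): buffer="ntonwcnqbyk" (len 11), cursors c1@4 c2@7, authorship ...1..2....
After op 2 (add_cursor(10)): buffer="ntonwcnqbyk" (len 11), cursors c1@4 c2@7 c3@10, authorship ...1..2....
After op 3 (insert('p')): buffer="ntonpwcnpqbypk" (len 14), cursors c1@5 c2@9 c3@13, authorship ...11..22...3.

Answer: ntonpwcnpqbypk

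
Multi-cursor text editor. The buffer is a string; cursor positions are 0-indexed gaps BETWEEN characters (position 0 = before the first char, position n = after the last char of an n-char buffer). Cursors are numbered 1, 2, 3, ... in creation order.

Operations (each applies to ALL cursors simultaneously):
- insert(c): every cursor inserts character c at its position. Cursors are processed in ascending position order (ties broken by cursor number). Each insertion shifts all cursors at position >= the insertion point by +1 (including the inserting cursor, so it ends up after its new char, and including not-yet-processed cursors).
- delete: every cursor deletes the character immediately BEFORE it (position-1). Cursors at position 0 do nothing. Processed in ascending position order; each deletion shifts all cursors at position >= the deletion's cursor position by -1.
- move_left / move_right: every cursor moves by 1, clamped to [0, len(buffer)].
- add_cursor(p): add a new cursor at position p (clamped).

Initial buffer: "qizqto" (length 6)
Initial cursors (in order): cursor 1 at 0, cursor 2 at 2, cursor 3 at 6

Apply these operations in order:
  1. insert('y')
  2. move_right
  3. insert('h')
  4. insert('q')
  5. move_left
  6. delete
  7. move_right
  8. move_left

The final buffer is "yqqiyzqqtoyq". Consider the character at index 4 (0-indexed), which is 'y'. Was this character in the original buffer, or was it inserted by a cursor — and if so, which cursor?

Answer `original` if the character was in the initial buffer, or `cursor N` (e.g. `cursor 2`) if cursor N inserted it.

After op 1 (insert('y')): buffer="yqiyzqtoy" (len 9), cursors c1@1 c2@4 c3@9, authorship 1..2....3
After op 2 (move_right): buffer="yqiyzqtoy" (len 9), cursors c1@2 c2@5 c3@9, authorship 1..2....3
After op 3 (insert('h')): buffer="yqhiyzhqtoyh" (len 12), cursors c1@3 c2@7 c3@12, authorship 1.1.2.2...33
After op 4 (insert('q')): buffer="yqhqiyzhqqtoyhq" (len 15), cursors c1@4 c2@9 c3@15, authorship 1.11.2.22...333
After op 5 (move_left): buffer="yqhqiyzhqqtoyhq" (len 15), cursors c1@3 c2@8 c3@14, authorship 1.11.2.22...333
After op 6 (delete): buffer="yqqiyzqqtoyq" (len 12), cursors c1@2 c2@6 c3@11, authorship 1.1.2.2...33
After op 7 (move_right): buffer="yqqiyzqqtoyq" (len 12), cursors c1@3 c2@7 c3@12, authorship 1.1.2.2...33
After op 8 (move_left): buffer="yqqiyzqqtoyq" (len 12), cursors c1@2 c2@6 c3@11, authorship 1.1.2.2...33
Authorship (.=original, N=cursor N): 1 . 1 . 2 . 2 . . . 3 3
Index 4: author = 2

Answer: cursor 2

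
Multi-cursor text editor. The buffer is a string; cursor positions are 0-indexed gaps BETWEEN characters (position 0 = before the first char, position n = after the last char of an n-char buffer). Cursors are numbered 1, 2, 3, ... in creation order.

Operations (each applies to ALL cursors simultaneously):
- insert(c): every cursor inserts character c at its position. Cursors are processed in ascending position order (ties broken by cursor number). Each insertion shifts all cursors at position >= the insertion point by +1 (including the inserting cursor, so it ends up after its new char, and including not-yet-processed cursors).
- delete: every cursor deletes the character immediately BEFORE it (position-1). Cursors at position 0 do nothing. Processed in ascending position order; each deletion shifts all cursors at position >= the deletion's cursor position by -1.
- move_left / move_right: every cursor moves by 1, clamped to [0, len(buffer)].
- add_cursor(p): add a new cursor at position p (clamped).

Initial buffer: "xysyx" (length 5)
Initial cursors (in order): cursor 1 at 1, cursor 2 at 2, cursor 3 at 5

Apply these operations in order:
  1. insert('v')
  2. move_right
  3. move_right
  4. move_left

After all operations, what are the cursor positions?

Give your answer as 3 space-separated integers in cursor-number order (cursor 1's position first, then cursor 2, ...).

After op 1 (insert('v')): buffer="xvyvsyxv" (len 8), cursors c1@2 c2@4 c3@8, authorship .1.2...3
After op 2 (move_right): buffer="xvyvsyxv" (len 8), cursors c1@3 c2@5 c3@8, authorship .1.2...3
After op 3 (move_right): buffer="xvyvsyxv" (len 8), cursors c1@4 c2@6 c3@8, authorship .1.2...3
After op 4 (move_left): buffer="xvyvsyxv" (len 8), cursors c1@3 c2@5 c3@7, authorship .1.2...3

Answer: 3 5 7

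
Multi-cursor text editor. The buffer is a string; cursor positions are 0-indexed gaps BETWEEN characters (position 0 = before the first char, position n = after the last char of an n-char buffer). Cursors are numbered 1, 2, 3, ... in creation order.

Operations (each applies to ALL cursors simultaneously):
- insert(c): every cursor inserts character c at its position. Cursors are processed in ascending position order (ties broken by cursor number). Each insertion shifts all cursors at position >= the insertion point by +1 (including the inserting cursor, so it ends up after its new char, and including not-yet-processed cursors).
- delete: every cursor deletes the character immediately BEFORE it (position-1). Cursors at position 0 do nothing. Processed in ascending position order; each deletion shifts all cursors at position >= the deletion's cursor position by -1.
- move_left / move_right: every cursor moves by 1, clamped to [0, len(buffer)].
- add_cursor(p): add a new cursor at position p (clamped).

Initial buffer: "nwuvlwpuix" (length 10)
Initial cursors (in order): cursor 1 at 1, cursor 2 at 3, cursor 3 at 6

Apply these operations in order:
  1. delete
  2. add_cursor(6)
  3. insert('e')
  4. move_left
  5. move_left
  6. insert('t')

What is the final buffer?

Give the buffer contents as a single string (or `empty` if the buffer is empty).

Answer: tetwevtleputiex

Derivation:
After op 1 (delete): buffer="wvlpuix" (len 7), cursors c1@0 c2@1 c3@3, authorship .......
After op 2 (add_cursor(6)): buffer="wvlpuix" (len 7), cursors c1@0 c2@1 c3@3 c4@6, authorship .......
After op 3 (insert('e')): buffer="ewevlepuiex" (len 11), cursors c1@1 c2@3 c3@6 c4@10, authorship 1.2..3...4.
After op 4 (move_left): buffer="ewevlepuiex" (len 11), cursors c1@0 c2@2 c3@5 c4@9, authorship 1.2..3...4.
After op 5 (move_left): buffer="ewevlepuiex" (len 11), cursors c1@0 c2@1 c3@4 c4@8, authorship 1.2..3...4.
After op 6 (insert('t')): buffer="tetwevtleputiex" (len 15), cursors c1@1 c2@3 c3@7 c4@12, authorship 112.2.3.3..4.4.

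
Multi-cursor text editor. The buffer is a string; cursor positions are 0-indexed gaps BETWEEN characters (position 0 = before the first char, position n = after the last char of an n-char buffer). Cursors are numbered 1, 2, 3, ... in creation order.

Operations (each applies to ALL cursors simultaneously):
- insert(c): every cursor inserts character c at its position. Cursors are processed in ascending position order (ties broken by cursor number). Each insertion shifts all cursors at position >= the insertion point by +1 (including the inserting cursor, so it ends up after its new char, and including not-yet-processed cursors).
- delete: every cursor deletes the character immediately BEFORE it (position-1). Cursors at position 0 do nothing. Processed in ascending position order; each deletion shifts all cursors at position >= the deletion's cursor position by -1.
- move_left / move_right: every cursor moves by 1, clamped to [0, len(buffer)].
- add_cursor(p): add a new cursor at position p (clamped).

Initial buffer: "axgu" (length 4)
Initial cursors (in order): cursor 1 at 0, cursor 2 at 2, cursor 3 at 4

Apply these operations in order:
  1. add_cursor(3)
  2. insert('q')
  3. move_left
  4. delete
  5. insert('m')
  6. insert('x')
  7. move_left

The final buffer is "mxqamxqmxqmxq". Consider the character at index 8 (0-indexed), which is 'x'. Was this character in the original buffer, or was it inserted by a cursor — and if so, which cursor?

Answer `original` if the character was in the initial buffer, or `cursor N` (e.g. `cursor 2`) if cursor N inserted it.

After op 1 (add_cursor(3)): buffer="axgu" (len 4), cursors c1@0 c2@2 c4@3 c3@4, authorship ....
After op 2 (insert('q')): buffer="qaxqgquq" (len 8), cursors c1@1 c2@4 c4@6 c3@8, authorship 1..2.4.3
After op 3 (move_left): buffer="qaxqgquq" (len 8), cursors c1@0 c2@3 c4@5 c3@7, authorship 1..2.4.3
After op 4 (delete): buffer="qaqqq" (len 5), cursors c1@0 c2@2 c4@3 c3@4, authorship 1.243
After op 5 (insert('m')): buffer="mqamqmqmq" (len 9), cursors c1@1 c2@4 c4@6 c3@8, authorship 11.224433
After op 6 (insert('x')): buffer="mxqamxqmxqmxq" (len 13), cursors c1@2 c2@6 c4@9 c3@12, authorship 111.222444333
After op 7 (move_left): buffer="mxqamxqmxqmxq" (len 13), cursors c1@1 c2@5 c4@8 c3@11, authorship 111.222444333
Authorship (.=original, N=cursor N): 1 1 1 . 2 2 2 4 4 4 3 3 3
Index 8: author = 4

Answer: cursor 4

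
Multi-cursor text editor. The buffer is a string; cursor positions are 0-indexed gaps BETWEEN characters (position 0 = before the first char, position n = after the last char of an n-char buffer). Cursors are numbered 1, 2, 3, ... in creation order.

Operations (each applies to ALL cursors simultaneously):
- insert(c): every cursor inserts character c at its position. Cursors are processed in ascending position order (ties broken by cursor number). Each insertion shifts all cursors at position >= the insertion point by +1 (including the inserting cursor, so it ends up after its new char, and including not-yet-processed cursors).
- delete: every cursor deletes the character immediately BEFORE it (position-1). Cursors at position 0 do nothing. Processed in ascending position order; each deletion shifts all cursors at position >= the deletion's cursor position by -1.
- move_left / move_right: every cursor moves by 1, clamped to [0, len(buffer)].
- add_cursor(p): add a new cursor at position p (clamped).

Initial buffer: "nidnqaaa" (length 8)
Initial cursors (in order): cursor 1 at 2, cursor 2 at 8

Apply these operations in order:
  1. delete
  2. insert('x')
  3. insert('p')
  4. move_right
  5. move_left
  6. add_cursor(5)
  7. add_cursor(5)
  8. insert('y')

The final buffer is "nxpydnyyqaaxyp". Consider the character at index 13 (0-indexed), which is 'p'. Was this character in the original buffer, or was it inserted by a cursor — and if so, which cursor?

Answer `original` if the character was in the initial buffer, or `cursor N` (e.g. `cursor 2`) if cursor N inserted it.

After op 1 (delete): buffer="ndnqaa" (len 6), cursors c1@1 c2@6, authorship ......
After op 2 (insert('x')): buffer="nxdnqaax" (len 8), cursors c1@2 c2@8, authorship .1.....2
After op 3 (insert('p')): buffer="nxpdnqaaxp" (len 10), cursors c1@3 c2@10, authorship .11.....22
After op 4 (move_right): buffer="nxpdnqaaxp" (len 10), cursors c1@4 c2@10, authorship .11.....22
After op 5 (move_left): buffer="nxpdnqaaxp" (len 10), cursors c1@3 c2@9, authorship .11.....22
After op 6 (add_cursor(5)): buffer="nxpdnqaaxp" (len 10), cursors c1@3 c3@5 c2@9, authorship .11.....22
After op 7 (add_cursor(5)): buffer="nxpdnqaaxp" (len 10), cursors c1@3 c3@5 c4@5 c2@9, authorship .11.....22
After op 8 (insert('y')): buffer="nxpydnyyqaaxyp" (len 14), cursors c1@4 c3@8 c4@8 c2@13, authorship .111..34...222
Authorship (.=original, N=cursor N): . 1 1 1 . . 3 4 . . . 2 2 2
Index 13: author = 2

Answer: cursor 2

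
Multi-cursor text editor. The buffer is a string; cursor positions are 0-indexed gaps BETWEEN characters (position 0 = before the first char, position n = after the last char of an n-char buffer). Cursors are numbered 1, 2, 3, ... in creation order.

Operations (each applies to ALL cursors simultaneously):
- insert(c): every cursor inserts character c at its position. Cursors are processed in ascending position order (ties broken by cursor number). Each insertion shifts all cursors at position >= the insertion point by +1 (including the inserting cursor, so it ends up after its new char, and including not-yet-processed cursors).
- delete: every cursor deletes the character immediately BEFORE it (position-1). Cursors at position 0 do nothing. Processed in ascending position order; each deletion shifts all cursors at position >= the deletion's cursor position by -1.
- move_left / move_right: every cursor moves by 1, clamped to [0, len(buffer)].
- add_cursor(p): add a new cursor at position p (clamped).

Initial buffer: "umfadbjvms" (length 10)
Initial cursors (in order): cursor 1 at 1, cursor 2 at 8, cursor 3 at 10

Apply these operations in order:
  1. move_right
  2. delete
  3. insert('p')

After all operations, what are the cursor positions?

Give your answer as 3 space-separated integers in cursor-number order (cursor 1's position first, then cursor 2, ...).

Answer: 2 10 10

Derivation:
After op 1 (move_right): buffer="umfadbjvms" (len 10), cursors c1@2 c2@9 c3@10, authorship ..........
After op 2 (delete): buffer="ufadbjv" (len 7), cursors c1@1 c2@7 c3@7, authorship .......
After op 3 (insert('p')): buffer="upfadbjvpp" (len 10), cursors c1@2 c2@10 c3@10, authorship .1......23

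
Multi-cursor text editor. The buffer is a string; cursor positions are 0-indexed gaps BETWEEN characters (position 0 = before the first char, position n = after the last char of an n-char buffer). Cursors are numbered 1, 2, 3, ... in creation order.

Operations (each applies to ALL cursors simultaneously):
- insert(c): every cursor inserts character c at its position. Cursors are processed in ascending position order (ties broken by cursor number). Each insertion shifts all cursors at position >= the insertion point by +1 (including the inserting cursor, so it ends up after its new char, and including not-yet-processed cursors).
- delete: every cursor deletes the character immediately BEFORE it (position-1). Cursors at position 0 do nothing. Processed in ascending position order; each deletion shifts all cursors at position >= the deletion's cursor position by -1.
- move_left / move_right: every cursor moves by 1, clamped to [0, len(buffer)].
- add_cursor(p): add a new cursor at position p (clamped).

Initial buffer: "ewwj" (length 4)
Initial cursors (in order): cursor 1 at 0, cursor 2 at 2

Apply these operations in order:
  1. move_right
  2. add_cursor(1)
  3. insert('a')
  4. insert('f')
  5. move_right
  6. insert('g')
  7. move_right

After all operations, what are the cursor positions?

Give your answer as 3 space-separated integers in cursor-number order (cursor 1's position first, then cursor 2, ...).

After op 1 (move_right): buffer="ewwj" (len 4), cursors c1@1 c2@3, authorship ....
After op 2 (add_cursor(1)): buffer="ewwj" (len 4), cursors c1@1 c3@1 c2@3, authorship ....
After op 3 (insert('a')): buffer="eaawwaj" (len 7), cursors c1@3 c3@3 c2@6, authorship .13..2.
After op 4 (insert('f')): buffer="eaaffwwafj" (len 10), cursors c1@5 c3@5 c2@9, authorship .1313..22.
After op 5 (move_right): buffer="eaaffwwafj" (len 10), cursors c1@6 c3@6 c2@10, authorship .1313..22.
After op 6 (insert('g')): buffer="eaaffwggwafjg" (len 13), cursors c1@8 c3@8 c2@13, authorship .1313.13.22.2
After op 7 (move_right): buffer="eaaffwggwafjg" (len 13), cursors c1@9 c3@9 c2@13, authorship .1313.13.22.2

Answer: 9 13 9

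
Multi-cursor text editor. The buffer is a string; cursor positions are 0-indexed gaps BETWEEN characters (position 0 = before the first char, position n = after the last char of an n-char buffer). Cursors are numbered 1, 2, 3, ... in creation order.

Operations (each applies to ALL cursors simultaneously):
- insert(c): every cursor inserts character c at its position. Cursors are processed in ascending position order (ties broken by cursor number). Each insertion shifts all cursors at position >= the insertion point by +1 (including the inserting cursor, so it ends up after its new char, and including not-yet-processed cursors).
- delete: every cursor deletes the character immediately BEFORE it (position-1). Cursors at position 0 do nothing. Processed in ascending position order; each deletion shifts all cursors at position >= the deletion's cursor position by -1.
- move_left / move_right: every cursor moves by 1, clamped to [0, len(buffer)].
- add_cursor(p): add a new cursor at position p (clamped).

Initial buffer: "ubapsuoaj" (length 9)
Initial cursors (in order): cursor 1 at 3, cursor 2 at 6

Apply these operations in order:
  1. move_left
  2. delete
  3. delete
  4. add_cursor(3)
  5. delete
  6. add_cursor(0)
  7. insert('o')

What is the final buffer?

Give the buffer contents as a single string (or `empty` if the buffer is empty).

After op 1 (move_left): buffer="ubapsuoaj" (len 9), cursors c1@2 c2@5, authorship .........
After op 2 (delete): buffer="uapuoaj" (len 7), cursors c1@1 c2@3, authorship .......
After op 3 (delete): buffer="auoaj" (len 5), cursors c1@0 c2@1, authorship .....
After op 4 (add_cursor(3)): buffer="auoaj" (len 5), cursors c1@0 c2@1 c3@3, authorship .....
After op 5 (delete): buffer="uaj" (len 3), cursors c1@0 c2@0 c3@1, authorship ...
After op 6 (add_cursor(0)): buffer="uaj" (len 3), cursors c1@0 c2@0 c4@0 c3@1, authorship ...
After op 7 (insert('o')): buffer="ooouoaj" (len 7), cursors c1@3 c2@3 c4@3 c3@5, authorship 124.3..

Answer: ooouoaj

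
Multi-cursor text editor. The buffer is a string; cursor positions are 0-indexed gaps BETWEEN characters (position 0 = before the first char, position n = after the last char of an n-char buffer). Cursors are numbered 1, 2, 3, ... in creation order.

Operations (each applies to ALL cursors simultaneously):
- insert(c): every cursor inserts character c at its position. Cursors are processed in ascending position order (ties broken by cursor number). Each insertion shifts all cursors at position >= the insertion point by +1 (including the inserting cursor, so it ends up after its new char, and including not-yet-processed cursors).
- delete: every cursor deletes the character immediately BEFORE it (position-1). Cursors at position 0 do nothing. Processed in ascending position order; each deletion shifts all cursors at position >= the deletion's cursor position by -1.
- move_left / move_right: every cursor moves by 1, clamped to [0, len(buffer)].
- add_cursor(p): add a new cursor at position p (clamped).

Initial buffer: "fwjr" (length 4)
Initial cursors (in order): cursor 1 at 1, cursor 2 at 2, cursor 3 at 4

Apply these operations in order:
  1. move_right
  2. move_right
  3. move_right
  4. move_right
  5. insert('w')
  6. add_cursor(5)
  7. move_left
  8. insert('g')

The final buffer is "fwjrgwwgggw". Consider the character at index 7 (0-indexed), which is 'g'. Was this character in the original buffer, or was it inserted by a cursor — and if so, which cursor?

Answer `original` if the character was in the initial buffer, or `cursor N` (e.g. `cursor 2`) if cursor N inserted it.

After op 1 (move_right): buffer="fwjr" (len 4), cursors c1@2 c2@3 c3@4, authorship ....
After op 2 (move_right): buffer="fwjr" (len 4), cursors c1@3 c2@4 c3@4, authorship ....
After op 3 (move_right): buffer="fwjr" (len 4), cursors c1@4 c2@4 c3@4, authorship ....
After op 4 (move_right): buffer="fwjr" (len 4), cursors c1@4 c2@4 c3@4, authorship ....
After op 5 (insert('w')): buffer="fwjrwww" (len 7), cursors c1@7 c2@7 c3@7, authorship ....123
After op 6 (add_cursor(5)): buffer="fwjrwww" (len 7), cursors c4@5 c1@7 c2@7 c3@7, authorship ....123
After op 7 (move_left): buffer="fwjrwww" (len 7), cursors c4@4 c1@6 c2@6 c3@6, authorship ....123
After op 8 (insert('g')): buffer="fwjrgwwgggw" (len 11), cursors c4@5 c1@10 c2@10 c3@10, authorship ....4121233
Authorship (.=original, N=cursor N): . . . . 4 1 2 1 2 3 3
Index 7: author = 1

Answer: cursor 1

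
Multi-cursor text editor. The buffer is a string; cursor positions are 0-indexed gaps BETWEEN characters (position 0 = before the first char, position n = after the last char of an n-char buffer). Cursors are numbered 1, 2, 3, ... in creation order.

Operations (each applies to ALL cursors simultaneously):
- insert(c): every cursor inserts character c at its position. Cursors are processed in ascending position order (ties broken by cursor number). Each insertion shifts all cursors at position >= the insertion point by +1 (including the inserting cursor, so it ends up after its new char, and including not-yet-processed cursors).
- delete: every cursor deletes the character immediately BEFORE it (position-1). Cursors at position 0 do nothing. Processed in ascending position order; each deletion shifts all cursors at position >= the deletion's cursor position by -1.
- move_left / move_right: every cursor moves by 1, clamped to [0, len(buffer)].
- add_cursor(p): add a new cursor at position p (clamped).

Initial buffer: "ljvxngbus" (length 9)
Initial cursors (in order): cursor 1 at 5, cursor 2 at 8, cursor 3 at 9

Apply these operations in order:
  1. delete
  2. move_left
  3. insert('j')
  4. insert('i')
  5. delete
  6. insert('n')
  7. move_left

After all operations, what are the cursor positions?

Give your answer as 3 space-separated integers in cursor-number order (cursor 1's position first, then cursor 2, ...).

Answer: 4 10 10

Derivation:
After op 1 (delete): buffer="ljvxgb" (len 6), cursors c1@4 c2@6 c3@6, authorship ......
After op 2 (move_left): buffer="ljvxgb" (len 6), cursors c1@3 c2@5 c3@5, authorship ......
After op 3 (insert('j')): buffer="ljvjxgjjb" (len 9), cursors c1@4 c2@8 c3@8, authorship ...1..23.
After op 4 (insert('i')): buffer="ljvjixgjjiib" (len 12), cursors c1@5 c2@11 c3@11, authorship ...11..2323.
After op 5 (delete): buffer="ljvjxgjjb" (len 9), cursors c1@4 c2@8 c3@8, authorship ...1..23.
After op 6 (insert('n')): buffer="ljvjnxgjjnnb" (len 12), cursors c1@5 c2@11 c3@11, authorship ...11..2323.
After op 7 (move_left): buffer="ljvjnxgjjnnb" (len 12), cursors c1@4 c2@10 c3@10, authorship ...11..2323.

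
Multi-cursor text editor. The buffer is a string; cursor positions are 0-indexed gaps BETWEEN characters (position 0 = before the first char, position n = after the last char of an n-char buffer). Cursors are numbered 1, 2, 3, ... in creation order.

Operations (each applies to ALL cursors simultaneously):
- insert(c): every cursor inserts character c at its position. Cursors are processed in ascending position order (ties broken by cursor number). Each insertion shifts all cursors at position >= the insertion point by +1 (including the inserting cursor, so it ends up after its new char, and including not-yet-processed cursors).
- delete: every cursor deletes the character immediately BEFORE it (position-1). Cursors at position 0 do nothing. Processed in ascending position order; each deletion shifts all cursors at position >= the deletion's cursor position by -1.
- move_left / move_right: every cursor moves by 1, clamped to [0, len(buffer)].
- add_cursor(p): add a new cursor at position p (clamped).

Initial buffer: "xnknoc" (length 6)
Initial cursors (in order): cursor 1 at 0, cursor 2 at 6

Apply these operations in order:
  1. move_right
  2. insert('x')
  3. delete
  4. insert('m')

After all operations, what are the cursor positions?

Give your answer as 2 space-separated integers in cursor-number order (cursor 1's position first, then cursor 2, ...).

After op 1 (move_right): buffer="xnknoc" (len 6), cursors c1@1 c2@6, authorship ......
After op 2 (insert('x')): buffer="xxnknocx" (len 8), cursors c1@2 c2@8, authorship .1.....2
After op 3 (delete): buffer="xnknoc" (len 6), cursors c1@1 c2@6, authorship ......
After op 4 (insert('m')): buffer="xmnknocm" (len 8), cursors c1@2 c2@8, authorship .1.....2

Answer: 2 8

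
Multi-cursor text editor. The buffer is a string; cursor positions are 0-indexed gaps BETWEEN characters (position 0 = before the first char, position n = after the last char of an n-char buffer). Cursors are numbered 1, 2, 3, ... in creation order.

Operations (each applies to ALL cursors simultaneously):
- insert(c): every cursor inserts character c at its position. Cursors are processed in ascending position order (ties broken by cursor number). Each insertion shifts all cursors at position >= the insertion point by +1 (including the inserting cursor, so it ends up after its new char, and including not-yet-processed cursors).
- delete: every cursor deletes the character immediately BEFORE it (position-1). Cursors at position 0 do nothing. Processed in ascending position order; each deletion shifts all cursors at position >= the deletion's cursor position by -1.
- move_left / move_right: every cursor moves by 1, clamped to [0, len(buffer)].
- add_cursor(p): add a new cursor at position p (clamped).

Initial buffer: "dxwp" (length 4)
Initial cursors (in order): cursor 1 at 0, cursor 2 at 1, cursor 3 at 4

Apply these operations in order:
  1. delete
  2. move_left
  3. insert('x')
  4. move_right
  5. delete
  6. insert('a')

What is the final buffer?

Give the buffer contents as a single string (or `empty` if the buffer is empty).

Answer: xaaxa

Derivation:
After op 1 (delete): buffer="xw" (len 2), cursors c1@0 c2@0 c3@2, authorship ..
After op 2 (move_left): buffer="xw" (len 2), cursors c1@0 c2@0 c3@1, authorship ..
After op 3 (insert('x')): buffer="xxxxw" (len 5), cursors c1@2 c2@2 c3@4, authorship 12.3.
After op 4 (move_right): buffer="xxxxw" (len 5), cursors c1@3 c2@3 c3@5, authorship 12.3.
After op 5 (delete): buffer="xx" (len 2), cursors c1@1 c2@1 c3@2, authorship 13
After op 6 (insert('a')): buffer="xaaxa" (len 5), cursors c1@3 c2@3 c3@5, authorship 11233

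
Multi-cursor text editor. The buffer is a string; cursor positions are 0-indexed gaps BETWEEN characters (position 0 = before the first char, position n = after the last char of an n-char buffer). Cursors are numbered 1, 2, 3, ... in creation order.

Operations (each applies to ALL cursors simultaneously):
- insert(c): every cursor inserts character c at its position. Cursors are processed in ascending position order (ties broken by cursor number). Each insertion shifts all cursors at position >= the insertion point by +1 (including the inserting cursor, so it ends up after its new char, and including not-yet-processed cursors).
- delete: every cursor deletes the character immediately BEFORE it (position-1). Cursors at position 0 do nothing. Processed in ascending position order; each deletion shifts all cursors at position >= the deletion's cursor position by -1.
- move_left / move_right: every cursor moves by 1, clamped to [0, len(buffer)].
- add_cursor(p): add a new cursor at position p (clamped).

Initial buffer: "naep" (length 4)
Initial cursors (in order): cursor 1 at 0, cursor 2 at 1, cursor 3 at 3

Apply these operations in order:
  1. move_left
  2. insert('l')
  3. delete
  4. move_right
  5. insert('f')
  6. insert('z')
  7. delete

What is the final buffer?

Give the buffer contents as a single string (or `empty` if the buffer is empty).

Answer: nffaefp

Derivation:
After op 1 (move_left): buffer="naep" (len 4), cursors c1@0 c2@0 c3@2, authorship ....
After op 2 (insert('l')): buffer="llnalep" (len 7), cursors c1@2 c2@2 c3@5, authorship 12..3..
After op 3 (delete): buffer="naep" (len 4), cursors c1@0 c2@0 c3@2, authorship ....
After op 4 (move_right): buffer="naep" (len 4), cursors c1@1 c2@1 c3@3, authorship ....
After op 5 (insert('f')): buffer="nffaefp" (len 7), cursors c1@3 c2@3 c3@6, authorship .12..3.
After op 6 (insert('z')): buffer="nffzzaefzp" (len 10), cursors c1@5 c2@5 c3@9, authorship .1212..33.
After op 7 (delete): buffer="nffaefp" (len 7), cursors c1@3 c2@3 c3@6, authorship .12..3.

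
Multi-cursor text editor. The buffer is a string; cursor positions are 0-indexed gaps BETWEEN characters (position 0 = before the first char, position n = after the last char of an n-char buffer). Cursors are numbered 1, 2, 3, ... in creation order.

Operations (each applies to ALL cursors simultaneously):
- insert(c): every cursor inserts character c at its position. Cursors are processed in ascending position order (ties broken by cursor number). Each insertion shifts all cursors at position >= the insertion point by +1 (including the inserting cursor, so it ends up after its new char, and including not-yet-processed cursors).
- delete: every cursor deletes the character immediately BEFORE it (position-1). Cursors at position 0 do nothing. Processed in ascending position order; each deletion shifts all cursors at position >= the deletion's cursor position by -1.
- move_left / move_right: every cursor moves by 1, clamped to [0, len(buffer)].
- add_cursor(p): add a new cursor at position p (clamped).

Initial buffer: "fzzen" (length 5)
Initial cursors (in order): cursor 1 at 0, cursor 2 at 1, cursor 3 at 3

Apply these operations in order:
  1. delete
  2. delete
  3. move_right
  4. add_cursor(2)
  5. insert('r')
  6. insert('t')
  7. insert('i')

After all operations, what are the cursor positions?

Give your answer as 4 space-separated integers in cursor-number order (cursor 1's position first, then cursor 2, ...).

After op 1 (delete): buffer="zen" (len 3), cursors c1@0 c2@0 c3@1, authorship ...
After op 2 (delete): buffer="en" (len 2), cursors c1@0 c2@0 c3@0, authorship ..
After op 3 (move_right): buffer="en" (len 2), cursors c1@1 c2@1 c3@1, authorship ..
After op 4 (add_cursor(2)): buffer="en" (len 2), cursors c1@1 c2@1 c3@1 c4@2, authorship ..
After op 5 (insert('r')): buffer="errrnr" (len 6), cursors c1@4 c2@4 c3@4 c4@6, authorship .123.4
After op 6 (insert('t')): buffer="errrtttnrt" (len 10), cursors c1@7 c2@7 c3@7 c4@10, authorship .123123.44
After op 7 (insert('i')): buffer="errrtttiiinrti" (len 14), cursors c1@10 c2@10 c3@10 c4@14, authorship .123123123.444

Answer: 10 10 10 14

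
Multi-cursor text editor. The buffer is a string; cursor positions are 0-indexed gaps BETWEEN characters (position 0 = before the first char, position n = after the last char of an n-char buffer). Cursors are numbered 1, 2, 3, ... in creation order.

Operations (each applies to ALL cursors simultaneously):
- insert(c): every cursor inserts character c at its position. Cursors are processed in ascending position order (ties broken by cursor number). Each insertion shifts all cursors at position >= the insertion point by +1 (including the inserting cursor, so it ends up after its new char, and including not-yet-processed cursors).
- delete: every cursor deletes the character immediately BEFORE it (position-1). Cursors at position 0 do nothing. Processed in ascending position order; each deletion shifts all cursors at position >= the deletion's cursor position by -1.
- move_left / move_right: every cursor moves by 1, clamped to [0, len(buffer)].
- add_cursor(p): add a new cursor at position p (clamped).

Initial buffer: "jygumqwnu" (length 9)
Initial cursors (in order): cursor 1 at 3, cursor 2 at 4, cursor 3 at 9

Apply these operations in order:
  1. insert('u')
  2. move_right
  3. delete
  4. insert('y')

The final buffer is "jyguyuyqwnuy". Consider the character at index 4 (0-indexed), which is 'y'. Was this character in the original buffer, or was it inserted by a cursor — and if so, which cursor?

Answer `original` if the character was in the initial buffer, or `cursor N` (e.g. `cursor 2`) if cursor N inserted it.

After op 1 (insert('u')): buffer="jyguuumqwnuu" (len 12), cursors c1@4 c2@6 c3@12, authorship ...1.2.....3
After op 2 (move_right): buffer="jyguuumqwnuu" (len 12), cursors c1@5 c2@7 c3@12, authorship ...1.2.....3
After op 3 (delete): buffer="jyguuqwnu" (len 9), cursors c1@4 c2@5 c3@9, authorship ...12....
After op 4 (insert('y')): buffer="jyguyuyqwnuy" (len 12), cursors c1@5 c2@7 c3@12, authorship ...1122....3
Authorship (.=original, N=cursor N): . . . 1 1 2 2 . . . . 3
Index 4: author = 1

Answer: cursor 1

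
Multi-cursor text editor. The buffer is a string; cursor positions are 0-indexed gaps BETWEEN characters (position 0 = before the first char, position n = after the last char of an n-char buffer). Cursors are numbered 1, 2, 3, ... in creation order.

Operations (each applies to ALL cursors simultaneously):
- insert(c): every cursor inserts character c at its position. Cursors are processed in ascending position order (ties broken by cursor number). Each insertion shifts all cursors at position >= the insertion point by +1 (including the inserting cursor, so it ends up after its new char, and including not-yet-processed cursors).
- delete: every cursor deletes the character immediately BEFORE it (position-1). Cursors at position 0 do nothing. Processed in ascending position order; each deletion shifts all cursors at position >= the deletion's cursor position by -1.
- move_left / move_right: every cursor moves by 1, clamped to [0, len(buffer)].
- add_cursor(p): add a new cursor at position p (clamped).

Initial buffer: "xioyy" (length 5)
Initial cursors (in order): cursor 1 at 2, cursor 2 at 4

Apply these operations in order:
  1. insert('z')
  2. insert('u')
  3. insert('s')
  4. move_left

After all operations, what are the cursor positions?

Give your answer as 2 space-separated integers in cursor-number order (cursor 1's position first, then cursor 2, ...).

After op 1 (insert('z')): buffer="xizoyzy" (len 7), cursors c1@3 c2@6, authorship ..1..2.
After op 2 (insert('u')): buffer="xizuoyzuy" (len 9), cursors c1@4 c2@8, authorship ..11..22.
After op 3 (insert('s')): buffer="xizusoyzusy" (len 11), cursors c1@5 c2@10, authorship ..111..222.
After op 4 (move_left): buffer="xizusoyzusy" (len 11), cursors c1@4 c2@9, authorship ..111..222.

Answer: 4 9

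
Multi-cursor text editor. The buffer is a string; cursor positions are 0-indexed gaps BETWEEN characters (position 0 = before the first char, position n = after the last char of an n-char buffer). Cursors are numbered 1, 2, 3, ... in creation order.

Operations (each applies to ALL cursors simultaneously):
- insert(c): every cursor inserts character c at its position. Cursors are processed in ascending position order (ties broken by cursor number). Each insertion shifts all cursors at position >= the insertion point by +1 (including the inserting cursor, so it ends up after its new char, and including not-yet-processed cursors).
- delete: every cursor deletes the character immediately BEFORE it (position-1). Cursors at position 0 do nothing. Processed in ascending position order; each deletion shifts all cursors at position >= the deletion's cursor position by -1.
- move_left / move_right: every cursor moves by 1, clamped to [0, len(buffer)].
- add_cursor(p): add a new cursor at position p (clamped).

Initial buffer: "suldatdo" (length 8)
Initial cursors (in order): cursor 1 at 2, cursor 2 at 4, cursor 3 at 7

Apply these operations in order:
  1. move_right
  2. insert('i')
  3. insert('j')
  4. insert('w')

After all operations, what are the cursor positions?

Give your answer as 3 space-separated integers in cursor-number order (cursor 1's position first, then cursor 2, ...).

After op 1 (move_right): buffer="suldatdo" (len 8), cursors c1@3 c2@5 c3@8, authorship ........
After op 2 (insert('i')): buffer="sulidaitdoi" (len 11), cursors c1@4 c2@7 c3@11, authorship ...1..2...3
After op 3 (insert('j')): buffer="sulijdaijtdoij" (len 14), cursors c1@5 c2@9 c3@14, authorship ...11..22...33
After op 4 (insert('w')): buffer="sulijwdaijwtdoijw" (len 17), cursors c1@6 c2@11 c3@17, authorship ...111..222...333

Answer: 6 11 17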